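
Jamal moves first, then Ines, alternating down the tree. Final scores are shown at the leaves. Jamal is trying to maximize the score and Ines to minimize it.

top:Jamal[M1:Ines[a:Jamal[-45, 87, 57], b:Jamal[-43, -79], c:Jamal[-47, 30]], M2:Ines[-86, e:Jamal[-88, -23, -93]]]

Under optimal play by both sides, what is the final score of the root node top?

a (Jamal): max(-45, 87, 57) = 87
b (Jamal): max(-43, -79) = -43
c (Jamal): max(-47, 30) = 30
M1 (Ines): min(87, -43, 30) = -43
e (Jamal): max(-88, -23, -93) = -23
M2 (Ines): min(-86, -23) = -86
top (Jamal): max(-43, -86) = -43

-43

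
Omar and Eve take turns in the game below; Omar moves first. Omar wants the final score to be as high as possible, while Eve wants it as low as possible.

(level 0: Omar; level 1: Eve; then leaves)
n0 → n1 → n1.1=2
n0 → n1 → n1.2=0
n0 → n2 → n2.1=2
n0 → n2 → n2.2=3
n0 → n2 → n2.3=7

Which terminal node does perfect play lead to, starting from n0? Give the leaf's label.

n1 (Eve): min(2, 0) = 0
n2 (Eve): min(2, 3, 7) = 2
n0 (Omar): max(0, 2) = 2
At n0, Omar picks n2 (highest: 2).
At n2, Eve picks n2.1 (lowest: 2).
Terminal value 2.

n2.1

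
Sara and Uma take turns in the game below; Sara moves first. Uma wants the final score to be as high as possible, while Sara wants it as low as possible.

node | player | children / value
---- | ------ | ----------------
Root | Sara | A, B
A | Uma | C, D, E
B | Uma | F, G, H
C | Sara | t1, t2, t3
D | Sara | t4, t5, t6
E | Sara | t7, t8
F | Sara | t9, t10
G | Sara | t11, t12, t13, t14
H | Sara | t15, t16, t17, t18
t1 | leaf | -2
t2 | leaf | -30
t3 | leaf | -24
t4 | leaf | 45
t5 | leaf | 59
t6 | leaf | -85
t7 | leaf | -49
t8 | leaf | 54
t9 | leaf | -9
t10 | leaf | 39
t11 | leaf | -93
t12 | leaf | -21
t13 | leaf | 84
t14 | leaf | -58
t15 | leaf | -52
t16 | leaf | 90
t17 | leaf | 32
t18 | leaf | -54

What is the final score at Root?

-30

C (Sara): min(-2, -30, -24) = -30
D (Sara): min(45, 59, -85) = -85
E (Sara): min(-49, 54) = -49
A (Uma): max(-30, -85, -49) = -30
F (Sara): min(-9, 39) = -9
G (Sara): min(-93, -21, 84, -58) = -93
H (Sara): min(-52, 90, 32, -54) = -54
B (Uma): max(-9, -93, -54) = -9
Root (Sara): min(-30, -9) = -30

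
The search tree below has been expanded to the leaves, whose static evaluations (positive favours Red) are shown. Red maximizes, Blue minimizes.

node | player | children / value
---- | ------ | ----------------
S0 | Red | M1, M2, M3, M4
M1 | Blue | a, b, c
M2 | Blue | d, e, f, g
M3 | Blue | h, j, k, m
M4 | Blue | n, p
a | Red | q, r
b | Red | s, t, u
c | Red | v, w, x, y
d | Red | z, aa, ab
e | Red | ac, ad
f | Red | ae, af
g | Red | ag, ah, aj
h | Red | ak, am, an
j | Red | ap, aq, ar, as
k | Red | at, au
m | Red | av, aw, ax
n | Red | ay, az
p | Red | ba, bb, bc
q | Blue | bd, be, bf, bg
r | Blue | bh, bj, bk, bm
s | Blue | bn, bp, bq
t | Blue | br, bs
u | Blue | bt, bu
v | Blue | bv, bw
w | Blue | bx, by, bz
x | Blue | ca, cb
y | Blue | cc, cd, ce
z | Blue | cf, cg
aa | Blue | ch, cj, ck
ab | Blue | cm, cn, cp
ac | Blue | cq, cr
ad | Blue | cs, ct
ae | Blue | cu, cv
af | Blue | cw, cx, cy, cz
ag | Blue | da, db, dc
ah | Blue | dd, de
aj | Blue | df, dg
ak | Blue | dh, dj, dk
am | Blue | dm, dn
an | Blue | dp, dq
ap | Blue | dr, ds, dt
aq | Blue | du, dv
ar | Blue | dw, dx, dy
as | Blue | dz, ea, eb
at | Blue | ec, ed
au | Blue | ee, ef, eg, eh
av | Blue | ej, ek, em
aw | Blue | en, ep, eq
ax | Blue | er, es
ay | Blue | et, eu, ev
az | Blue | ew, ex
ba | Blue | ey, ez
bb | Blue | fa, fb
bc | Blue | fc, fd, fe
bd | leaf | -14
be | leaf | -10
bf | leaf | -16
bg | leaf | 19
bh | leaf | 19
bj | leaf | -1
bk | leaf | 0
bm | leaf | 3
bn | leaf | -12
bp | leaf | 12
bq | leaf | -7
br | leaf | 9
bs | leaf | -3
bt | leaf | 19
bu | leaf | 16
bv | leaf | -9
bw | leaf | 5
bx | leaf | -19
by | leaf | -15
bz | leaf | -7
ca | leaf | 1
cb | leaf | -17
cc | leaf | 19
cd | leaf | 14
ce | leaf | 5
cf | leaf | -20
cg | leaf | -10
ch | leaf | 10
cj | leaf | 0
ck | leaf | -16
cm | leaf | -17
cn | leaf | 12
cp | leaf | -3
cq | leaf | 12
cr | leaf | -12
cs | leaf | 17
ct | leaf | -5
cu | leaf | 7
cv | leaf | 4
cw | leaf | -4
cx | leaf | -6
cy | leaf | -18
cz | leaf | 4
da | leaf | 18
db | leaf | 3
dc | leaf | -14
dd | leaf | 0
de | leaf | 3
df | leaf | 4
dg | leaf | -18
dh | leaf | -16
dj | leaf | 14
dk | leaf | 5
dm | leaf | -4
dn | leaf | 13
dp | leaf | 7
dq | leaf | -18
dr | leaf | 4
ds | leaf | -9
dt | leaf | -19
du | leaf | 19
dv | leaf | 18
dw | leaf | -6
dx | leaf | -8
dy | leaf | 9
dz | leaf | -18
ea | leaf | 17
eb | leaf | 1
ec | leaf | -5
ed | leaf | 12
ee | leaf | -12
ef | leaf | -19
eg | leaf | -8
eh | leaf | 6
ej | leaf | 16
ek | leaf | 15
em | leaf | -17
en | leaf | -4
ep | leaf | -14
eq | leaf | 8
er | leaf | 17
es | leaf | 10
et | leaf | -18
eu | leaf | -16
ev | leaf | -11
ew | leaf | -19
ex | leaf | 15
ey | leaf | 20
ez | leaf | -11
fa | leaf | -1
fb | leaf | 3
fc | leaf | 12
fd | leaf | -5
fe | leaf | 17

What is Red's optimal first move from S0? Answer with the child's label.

M1

q (Blue): min(-14, -10, -16, 19) = -16
r (Blue): min(19, -1, 0, 3) = -1
a (Red): max(-16, -1) = -1
s (Blue): min(-12, 12, -7) = -12
t (Blue): min(9, -3) = -3
u (Blue): min(19, 16) = 16
b (Red): max(-12, -3, 16) = 16
v (Blue): min(-9, 5) = -9
w (Blue): min(-19, -15, -7) = -19
x (Blue): min(1, -17) = -17
y (Blue): min(19, 14, 5) = 5
c (Red): max(-9, -19, -17, 5) = 5
M1 (Blue): min(-1, 16, 5) = -1
z (Blue): min(-20, -10) = -20
aa (Blue): min(10, 0, -16) = -16
ab (Blue): min(-17, 12, -3) = -17
d (Red): max(-20, -16, -17) = -16
ac (Blue): min(12, -12) = -12
ad (Blue): min(17, -5) = -5
e (Red): max(-12, -5) = -5
ae (Blue): min(7, 4) = 4
af (Blue): min(-4, -6, -18, 4) = -18
f (Red): max(4, -18) = 4
ag (Blue): min(18, 3, -14) = -14
ah (Blue): min(0, 3) = 0
aj (Blue): min(4, -18) = -18
g (Red): max(-14, 0, -18) = 0
M2 (Blue): min(-16, -5, 4, 0) = -16
ak (Blue): min(-16, 14, 5) = -16
am (Blue): min(-4, 13) = -4
an (Blue): min(7, -18) = -18
h (Red): max(-16, -4, -18) = -4
ap (Blue): min(4, -9, -19) = -19
aq (Blue): min(19, 18) = 18
ar (Blue): min(-6, -8, 9) = -8
as (Blue): min(-18, 17, 1) = -18
j (Red): max(-19, 18, -8, -18) = 18
at (Blue): min(-5, 12) = -5
au (Blue): min(-12, -19, -8, 6) = -19
k (Red): max(-5, -19) = -5
av (Blue): min(16, 15, -17) = -17
aw (Blue): min(-4, -14, 8) = -14
ax (Blue): min(17, 10) = 10
m (Red): max(-17, -14, 10) = 10
M3 (Blue): min(-4, 18, -5, 10) = -5
ay (Blue): min(-18, -16, -11) = -18
az (Blue): min(-19, 15) = -19
n (Red): max(-18, -19) = -18
ba (Blue): min(20, -11) = -11
bb (Blue): min(-1, 3) = -1
bc (Blue): min(12, -5, 17) = -5
p (Red): max(-11, -1, -5) = -1
M4 (Blue): min(-18, -1) = -18
S0 (Red): max(-1, -16, -5, -18) = -1
Red at S0 wants the highest of {M1=-1, M2=-16, M3=-5, M4=-18}, so chooses M1.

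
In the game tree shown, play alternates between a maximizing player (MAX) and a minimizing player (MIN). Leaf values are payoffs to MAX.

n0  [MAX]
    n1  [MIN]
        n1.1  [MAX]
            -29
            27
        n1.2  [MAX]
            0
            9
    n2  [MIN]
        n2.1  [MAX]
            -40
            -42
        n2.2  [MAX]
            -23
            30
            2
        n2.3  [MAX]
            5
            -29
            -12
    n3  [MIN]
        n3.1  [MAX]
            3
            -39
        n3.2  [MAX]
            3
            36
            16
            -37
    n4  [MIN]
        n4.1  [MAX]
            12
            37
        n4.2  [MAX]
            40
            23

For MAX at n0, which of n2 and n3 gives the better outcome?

n2.1 (MAX): max(-40, -42) = -40
n2.2 (MAX): max(-23, 30, 2) = 30
n2.3 (MAX): max(5, -29, -12) = 5
n2 (MIN): min(-40, 30, 5) = -40
n3.1 (MAX): max(3, -39) = 3
n3.2 (MAX): max(3, 36, 16, -37) = 36
n3 (MIN): min(3, 36) = 3
MAX prefers the higher value; n2=-40, n3=3. n3 is better since 3 > -40.

n3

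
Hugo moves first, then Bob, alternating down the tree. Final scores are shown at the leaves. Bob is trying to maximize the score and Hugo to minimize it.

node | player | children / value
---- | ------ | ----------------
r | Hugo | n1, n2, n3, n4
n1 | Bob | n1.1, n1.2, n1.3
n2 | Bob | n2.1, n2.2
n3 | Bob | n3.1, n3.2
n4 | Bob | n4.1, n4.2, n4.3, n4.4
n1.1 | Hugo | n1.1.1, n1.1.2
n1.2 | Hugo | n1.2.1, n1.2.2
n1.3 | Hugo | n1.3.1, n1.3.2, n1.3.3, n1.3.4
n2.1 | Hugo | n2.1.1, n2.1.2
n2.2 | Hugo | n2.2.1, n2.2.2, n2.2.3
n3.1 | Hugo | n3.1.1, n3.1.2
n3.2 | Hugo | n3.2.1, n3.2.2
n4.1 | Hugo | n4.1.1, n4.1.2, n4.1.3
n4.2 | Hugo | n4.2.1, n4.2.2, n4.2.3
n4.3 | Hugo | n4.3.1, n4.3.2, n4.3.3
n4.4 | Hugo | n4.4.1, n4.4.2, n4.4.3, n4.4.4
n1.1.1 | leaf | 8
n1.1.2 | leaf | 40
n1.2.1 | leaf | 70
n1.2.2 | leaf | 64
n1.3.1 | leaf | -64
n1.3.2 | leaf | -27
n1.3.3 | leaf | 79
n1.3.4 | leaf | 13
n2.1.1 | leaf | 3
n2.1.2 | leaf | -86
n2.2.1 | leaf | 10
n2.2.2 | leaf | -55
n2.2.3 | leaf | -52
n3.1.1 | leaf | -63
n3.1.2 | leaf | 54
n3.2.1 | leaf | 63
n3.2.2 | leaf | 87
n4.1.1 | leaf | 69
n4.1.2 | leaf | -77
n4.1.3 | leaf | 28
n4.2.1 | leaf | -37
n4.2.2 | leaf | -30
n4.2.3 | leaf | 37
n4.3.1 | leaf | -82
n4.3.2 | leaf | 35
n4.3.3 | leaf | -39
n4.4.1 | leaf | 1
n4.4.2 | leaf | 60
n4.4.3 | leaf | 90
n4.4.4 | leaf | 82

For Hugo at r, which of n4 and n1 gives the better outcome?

n4.1 (Hugo): min(69, -77, 28) = -77
n4.2 (Hugo): min(-37, -30, 37) = -37
n4.3 (Hugo): min(-82, 35, -39) = -82
n4.4 (Hugo): min(1, 60, 90, 82) = 1
n4 (Bob): max(-77, -37, -82, 1) = 1
n1.1 (Hugo): min(8, 40) = 8
n1.2 (Hugo): min(70, 64) = 64
n1.3 (Hugo): min(-64, -27, 79, 13) = -64
n1 (Bob): max(8, 64, -64) = 64
Hugo prefers the lower value; n4=1, n1=64. n4 is better since 1 < 64.

n4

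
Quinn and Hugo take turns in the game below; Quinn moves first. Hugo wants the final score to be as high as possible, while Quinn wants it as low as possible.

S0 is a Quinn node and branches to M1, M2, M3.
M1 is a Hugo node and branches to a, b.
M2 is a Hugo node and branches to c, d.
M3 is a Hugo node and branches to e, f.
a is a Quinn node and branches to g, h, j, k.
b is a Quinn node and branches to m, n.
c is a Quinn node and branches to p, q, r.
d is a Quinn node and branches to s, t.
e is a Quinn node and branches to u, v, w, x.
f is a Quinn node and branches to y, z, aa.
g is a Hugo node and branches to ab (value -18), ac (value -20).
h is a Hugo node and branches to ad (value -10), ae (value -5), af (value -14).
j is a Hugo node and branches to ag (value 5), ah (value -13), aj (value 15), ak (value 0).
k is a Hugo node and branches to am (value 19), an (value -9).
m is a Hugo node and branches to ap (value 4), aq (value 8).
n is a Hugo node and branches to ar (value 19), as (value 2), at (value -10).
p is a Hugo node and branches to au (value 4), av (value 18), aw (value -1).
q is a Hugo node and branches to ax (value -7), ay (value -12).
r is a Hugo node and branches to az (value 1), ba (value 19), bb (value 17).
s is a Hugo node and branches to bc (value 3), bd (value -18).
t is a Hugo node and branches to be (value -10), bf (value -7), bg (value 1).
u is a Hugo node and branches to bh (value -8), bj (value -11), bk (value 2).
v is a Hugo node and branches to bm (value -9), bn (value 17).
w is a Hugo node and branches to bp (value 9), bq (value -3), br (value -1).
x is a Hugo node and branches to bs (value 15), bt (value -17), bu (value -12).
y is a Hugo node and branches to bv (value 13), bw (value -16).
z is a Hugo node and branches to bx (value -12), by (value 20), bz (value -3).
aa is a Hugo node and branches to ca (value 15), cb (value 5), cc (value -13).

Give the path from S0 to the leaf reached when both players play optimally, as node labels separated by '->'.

S0 -> M2 -> d -> t -> bg

g (Hugo): max(-18, -20) = -18
h (Hugo): max(-10, -5, -14) = -5
j (Hugo): max(5, -13, 15, 0) = 15
k (Hugo): max(19, -9) = 19
a (Quinn): min(-18, -5, 15, 19) = -18
m (Hugo): max(4, 8) = 8
n (Hugo): max(19, 2, -10) = 19
b (Quinn): min(8, 19) = 8
M1 (Hugo): max(-18, 8) = 8
p (Hugo): max(4, 18, -1) = 18
q (Hugo): max(-7, -12) = -7
r (Hugo): max(1, 19, 17) = 19
c (Quinn): min(18, -7, 19) = -7
s (Hugo): max(3, -18) = 3
t (Hugo): max(-10, -7, 1) = 1
d (Quinn): min(3, 1) = 1
M2 (Hugo): max(-7, 1) = 1
u (Hugo): max(-8, -11, 2) = 2
v (Hugo): max(-9, 17) = 17
w (Hugo): max(9, -3, -1) = 9
x (Hugo): max(15, -17, -12) = 15
e (Quinn): min(2, 17, 9, 15) = 2
y (Hugo): max(13, -16) = 13
z (Hugo): max(-12, 20, -3) = 20
aa (Hugo): max(15, 5, -13) = 15
f (Quinn): min(13, 20, 15) = 13
M3 (Hugo): max(2, 13) = 13
S0 (Quinn): min(8, 1, 13) = 1
At S0, Quinn picks M2 (lowest: 1).
At M2, Hugo picks d (highest: 1).
At d, Quinn picks t (lowest: 1).
At t, Hugo picks bg (highest: 1).
Terminal value 1.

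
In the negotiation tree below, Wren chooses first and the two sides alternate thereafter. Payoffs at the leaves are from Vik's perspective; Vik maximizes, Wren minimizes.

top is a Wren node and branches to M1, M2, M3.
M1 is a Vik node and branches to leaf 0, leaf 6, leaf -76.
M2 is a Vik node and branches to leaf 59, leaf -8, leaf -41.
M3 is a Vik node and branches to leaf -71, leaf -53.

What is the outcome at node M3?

M3 (Vik): max(-71, -53) = -53

-53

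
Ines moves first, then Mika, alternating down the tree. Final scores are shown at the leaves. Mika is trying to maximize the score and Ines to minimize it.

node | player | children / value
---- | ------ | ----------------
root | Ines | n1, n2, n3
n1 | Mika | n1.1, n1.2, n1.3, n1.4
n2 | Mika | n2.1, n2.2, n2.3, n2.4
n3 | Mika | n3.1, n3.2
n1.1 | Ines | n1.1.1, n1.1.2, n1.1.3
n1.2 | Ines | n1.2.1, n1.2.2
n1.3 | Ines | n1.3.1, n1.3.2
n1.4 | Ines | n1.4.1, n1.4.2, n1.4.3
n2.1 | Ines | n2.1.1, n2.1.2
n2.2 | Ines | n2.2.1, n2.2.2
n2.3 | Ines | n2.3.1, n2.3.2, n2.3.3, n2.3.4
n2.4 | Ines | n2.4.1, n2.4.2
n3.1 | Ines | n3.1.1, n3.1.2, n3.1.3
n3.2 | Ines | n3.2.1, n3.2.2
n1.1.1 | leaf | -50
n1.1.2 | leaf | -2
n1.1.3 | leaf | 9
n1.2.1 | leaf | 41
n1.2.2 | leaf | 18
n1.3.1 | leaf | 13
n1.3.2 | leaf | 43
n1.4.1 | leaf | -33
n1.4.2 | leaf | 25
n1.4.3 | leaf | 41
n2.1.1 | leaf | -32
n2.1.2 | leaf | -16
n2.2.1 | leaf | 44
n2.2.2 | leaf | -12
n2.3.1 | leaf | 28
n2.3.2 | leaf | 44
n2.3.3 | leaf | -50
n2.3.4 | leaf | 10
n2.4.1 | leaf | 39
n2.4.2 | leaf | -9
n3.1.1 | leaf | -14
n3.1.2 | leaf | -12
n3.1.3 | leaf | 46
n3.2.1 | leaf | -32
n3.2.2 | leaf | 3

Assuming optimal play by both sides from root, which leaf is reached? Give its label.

n1.1 (Ines): min(-50, -2, 9) = -50
n1.2 (Ines): min(41, 18) = 18
n1.3 (Ines): min(13, 43) = 13
n1.4 (Ines): min(-33, 25, 41) = -33
n1 (Mika): max(-50, 18, 13, -33) = 18
n2.1 (Ines): min(-32, -16) = -32
n2.2 (Ines): min(44, -12) = -12
n2.3 (Ines): min(28, 44, -50, 10) = -50
n2.4 (Ines): min(39, -9) = -9
n2 (Mika): max(-32, -12, -50, -9) = -9
n3.1 (Ines): min(-14, -12, 46) = -14
n3.2 (Ines): min(-32, 3) = -32
n3 (Mika): max(-14, -32) = -14
root (Ines): min(18, -9, -14) = -14
At root, Ines picks n3 (lowest: -14).
At n3, Mika picks n3.1 (highest: -14).
At n3.1, Ines picks n3.1.1 (lowest: -14).
Terminal value -14.

n3.1.1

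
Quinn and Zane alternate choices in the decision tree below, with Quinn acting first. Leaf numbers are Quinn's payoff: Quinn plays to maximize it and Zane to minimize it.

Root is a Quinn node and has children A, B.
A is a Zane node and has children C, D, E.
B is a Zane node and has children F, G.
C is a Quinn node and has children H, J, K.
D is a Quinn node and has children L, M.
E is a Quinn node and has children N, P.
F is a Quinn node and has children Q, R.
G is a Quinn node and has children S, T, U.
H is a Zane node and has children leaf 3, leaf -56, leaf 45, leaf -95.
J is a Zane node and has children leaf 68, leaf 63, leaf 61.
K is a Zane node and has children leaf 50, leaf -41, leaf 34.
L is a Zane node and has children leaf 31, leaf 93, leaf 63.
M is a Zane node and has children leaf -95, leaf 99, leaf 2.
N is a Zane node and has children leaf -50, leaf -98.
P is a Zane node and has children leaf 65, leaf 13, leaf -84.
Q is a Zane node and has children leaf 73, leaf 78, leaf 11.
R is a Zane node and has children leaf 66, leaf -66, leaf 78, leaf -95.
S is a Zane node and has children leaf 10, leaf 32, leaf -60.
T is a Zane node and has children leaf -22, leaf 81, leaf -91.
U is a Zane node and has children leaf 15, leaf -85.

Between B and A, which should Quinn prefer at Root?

Q (Zane): min(73, 78, 11) = 11
R (Zane): min(66, -66, 78, -95) = -95
F (Quinn): max(11, -95) = 11
S (Zane): min(10, 32, -60) = -60
T (Zane): min(-22, 81, -91) = -91
U (Zane): min(15, -85) = -85
G (Quinn): max(-60, -91, -85) = -60
B (Zane): min(11, -60) = -60
H (Zane): min(3, -56, 45, -95) = -95
J (Zane): min(68, 63, 61) = 61
K (Zane): min(50, -41, 34) = -41
C (Quinn): max(-95, 61, -41) = 61
L (Zane): min(31, 93, 63) = 31
M (Zane): min(-95, 99, 2) = -95
D (Quinn): max(31, -95) = 31
N (Zane): min(-50, -98) = -98
P (Zane): min(65, 13, -84) = -84
E (Quinn): max(-98, -84) = -84
A (Zane): min(61, 31, -84) = -84
Quinn prefers the higher value; B=-60, A=-84. B is better since -60 > -84.

B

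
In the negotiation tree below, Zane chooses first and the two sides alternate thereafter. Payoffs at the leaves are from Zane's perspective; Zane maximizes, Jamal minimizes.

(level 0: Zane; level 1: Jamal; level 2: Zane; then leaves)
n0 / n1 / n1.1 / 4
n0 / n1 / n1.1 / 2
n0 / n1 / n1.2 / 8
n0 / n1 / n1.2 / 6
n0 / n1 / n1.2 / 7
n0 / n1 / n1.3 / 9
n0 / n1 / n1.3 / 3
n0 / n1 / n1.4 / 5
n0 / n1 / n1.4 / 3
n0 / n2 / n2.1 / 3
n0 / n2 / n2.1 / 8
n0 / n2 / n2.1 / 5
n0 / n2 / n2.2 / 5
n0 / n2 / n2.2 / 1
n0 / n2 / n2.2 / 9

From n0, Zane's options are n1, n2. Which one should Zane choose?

n2

n1.1 (Zane): max(4, 2) = 4
n1.2 (Zane): max(8, 6, 7) = 8
n1.3 (Zane): max(9, 3) = 9
n1.4 (Zane): max(5, 3) = 5
n1 (Jamal): min(4, 8, 9, 5) = 4
n2.1 (Zane): max(3, 8, 5) = 8
n2.2 (Zane): max(5, 1, 9) = 9
n2 (Jamal): min(8, 9) = 8
n0 (Zane): max(4, 8) = 8
Zane at n0 wants the highest of {n1=4, n2=8}, so chooses n2.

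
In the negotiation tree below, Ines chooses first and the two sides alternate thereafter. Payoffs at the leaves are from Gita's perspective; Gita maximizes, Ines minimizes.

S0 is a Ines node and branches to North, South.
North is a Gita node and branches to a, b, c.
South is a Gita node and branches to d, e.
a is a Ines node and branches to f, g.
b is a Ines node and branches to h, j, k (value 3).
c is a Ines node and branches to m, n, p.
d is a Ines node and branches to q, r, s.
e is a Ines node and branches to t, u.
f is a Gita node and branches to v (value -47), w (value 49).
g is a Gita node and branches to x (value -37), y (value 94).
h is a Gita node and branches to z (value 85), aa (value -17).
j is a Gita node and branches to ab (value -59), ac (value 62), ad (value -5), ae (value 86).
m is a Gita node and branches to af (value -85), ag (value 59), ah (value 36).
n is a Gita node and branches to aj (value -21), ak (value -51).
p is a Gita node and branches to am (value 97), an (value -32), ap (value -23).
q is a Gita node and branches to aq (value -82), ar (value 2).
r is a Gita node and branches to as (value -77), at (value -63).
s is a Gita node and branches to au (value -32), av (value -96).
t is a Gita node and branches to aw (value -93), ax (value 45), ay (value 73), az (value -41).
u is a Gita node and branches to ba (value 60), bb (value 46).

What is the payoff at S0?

49

f (Gita): max(-47, 49) = 49
g (Gita): max(-37, 94) = 94
a (Ines): min(49, 94) = 49
h (Gita): max(85, -17) = 85
j (Gita): max(-59, 62, -5, 86) = 86
b (Ines): min(85, 86, 3) = 3
m (Gita): max(-85, 59, 36) = 59
n (Gita): max(-21, -51) = -21
p (Gita): max(97, -32, -23) = 97
c (Ines): min(59, -21, 97) = -21
North (Gita): max(49, 3, -21) = 49
q (Gita): max(-82, 2) = 2
r (Gita): max(-77, -63) = -63
s (Gita): max(-32, -96) = -32
d (Ines): min(2, -63, -32) = -63
t (Gita): max(-93, 45, 73, -41) = 73
u (Gita): max(60, 46) = 60
e (Ines): min(73, 60) = 60
South (Gita): max(-63, 60) = 60
S0 (Ines): min(49, 60) = 49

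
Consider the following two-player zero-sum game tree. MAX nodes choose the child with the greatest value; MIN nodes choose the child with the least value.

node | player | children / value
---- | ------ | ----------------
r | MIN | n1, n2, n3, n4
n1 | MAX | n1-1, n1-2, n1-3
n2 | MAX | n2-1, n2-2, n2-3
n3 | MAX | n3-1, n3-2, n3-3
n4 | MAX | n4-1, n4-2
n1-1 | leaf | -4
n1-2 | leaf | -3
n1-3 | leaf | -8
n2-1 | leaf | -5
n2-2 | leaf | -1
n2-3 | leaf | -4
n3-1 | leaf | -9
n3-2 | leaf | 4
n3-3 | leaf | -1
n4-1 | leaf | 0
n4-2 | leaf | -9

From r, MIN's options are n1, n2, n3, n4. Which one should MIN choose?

n1 (MAX): max(-4, -3, -8) = -3
n2 (MAX): max(-5, -1, -4) = -1
n3 (MAX): max(-9, 4, -1) = 4
n4 (MAX): max(0, -9) = 0
r (MIN): min(-3, -1, 4, 0) = -3
MIN at r wants the lowest of {n1=-3, n2=-1, n3=4, n4=0}, so chooses n1.

n1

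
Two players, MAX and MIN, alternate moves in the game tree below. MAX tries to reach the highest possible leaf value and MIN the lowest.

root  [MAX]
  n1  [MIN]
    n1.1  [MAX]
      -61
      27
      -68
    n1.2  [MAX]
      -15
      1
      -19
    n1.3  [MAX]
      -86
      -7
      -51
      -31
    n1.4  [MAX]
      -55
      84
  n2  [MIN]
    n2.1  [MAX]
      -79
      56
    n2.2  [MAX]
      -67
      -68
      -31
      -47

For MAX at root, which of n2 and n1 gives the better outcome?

n2.1 (MAX): max(-79, 56) = 56
n2.2 (MAX): max(-67, -68, -31, -47) = -31
n2 (MIN): min(56, -31) = -31
n1.1 (MAX): max(-61, 27, -68) = 27
n1.2 (MAX): max(-15, 1, -19) = 1
n1.3 (MAX): max(-86, -7, -51, -31) = -7
n1.4 (MAX): max(-55, 84) = 84
n1 (MIN): min(27, 1, -7, 84) = -7
MAX prefers the higher value; n2=-31, n1=-7. n1 is better since -7 > -31.

n1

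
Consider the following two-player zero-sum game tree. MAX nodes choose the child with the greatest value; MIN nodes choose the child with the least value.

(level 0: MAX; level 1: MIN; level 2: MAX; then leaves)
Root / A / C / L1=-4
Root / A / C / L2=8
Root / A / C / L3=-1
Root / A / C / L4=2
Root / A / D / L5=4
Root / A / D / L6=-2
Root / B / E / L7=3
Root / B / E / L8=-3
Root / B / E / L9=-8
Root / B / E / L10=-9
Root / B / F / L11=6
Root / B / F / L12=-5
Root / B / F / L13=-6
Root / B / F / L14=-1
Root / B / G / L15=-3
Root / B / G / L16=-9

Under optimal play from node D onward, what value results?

4

D (MAX): max(4, -2) = 4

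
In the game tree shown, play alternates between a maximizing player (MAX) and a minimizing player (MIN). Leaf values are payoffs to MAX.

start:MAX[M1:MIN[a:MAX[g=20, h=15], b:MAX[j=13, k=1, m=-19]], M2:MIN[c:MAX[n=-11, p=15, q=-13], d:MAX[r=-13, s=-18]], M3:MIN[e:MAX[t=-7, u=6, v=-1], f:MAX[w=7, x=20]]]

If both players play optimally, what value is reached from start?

13

a (MAX): max(20, 15) = 20
b (MAX): max(13, 1, -19) = 13
M1 (MIN): min(20, 13) = 13
c (MAX): max(-11, 15, -13) = 15
d (MAX): max(-13, -18) = -13
M2 (MIN): min(15, -13) = -13
e (MAX): max(-7, 6, -1) = 6
f (MAX): max(7, 20) = 20
M3 (MIN): min(6, 20) = 6
start (MAX): max(13, -13, 6) = 13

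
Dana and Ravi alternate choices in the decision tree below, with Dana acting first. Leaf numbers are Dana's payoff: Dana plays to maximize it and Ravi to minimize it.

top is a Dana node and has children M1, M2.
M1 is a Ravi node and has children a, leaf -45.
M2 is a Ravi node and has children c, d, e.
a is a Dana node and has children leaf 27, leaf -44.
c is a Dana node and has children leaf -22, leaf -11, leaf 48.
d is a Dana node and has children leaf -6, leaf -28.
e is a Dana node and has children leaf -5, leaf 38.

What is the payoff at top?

-6

a (Dana): max(27, -44) = 27
M1 (Ravi): min(27, -45) = -45
c (Dana): max(-22, -11, 48) = 48
d (Dana): max(-6, -28) = -6
e (Dana): max(-5, 38) = 38
M2 (Ravi): min(48, -6, 38) = -6
top (Dana): max(-45, -6) = -6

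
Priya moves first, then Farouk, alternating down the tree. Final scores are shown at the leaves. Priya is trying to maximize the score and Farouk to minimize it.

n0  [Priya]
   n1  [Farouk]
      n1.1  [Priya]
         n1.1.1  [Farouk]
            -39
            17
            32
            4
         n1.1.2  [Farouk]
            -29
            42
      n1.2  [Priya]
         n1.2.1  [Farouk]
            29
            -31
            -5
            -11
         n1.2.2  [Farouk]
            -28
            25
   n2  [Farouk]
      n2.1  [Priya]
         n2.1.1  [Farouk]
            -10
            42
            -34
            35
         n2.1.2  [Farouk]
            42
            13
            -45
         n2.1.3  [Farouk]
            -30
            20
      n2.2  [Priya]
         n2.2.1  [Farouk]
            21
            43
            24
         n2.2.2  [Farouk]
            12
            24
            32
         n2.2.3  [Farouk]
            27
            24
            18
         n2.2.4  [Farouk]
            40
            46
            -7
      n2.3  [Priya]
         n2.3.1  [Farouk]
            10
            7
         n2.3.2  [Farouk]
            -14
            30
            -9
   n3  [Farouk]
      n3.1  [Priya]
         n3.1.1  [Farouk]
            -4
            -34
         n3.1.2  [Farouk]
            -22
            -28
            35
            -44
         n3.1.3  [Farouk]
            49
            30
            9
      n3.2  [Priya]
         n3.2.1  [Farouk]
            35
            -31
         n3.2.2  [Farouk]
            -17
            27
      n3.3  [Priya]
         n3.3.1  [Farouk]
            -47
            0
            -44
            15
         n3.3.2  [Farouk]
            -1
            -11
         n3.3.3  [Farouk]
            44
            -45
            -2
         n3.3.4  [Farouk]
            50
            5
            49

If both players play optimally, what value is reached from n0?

n1.1.1 (Farouk): min(-39, 17, 32, 4) = -39
n1.1.2 (Farouk): min(-29, 42) = -29
n1.1 (Priya): max(-39, -29) = -29
n1.2.1 (Farouk): min(29, -31, -5, -11) = -31
n1.2.2 (Farouk): min(-28, 25) = -28
n1.2 (Priya): max(-31, -28) = -28
n1 (Farouk): min(-29, -28) = -29
n2.1.1 (Farouk): min(-10, 42, -34, 35) = -34
n2.1.2 (Farouk): min(42, 13, -45) = -45
n2.1.3 (Farouk): min(-30, 20) = -30
n2.1 (Priya): max(-34, -45, -30) = -30
n2.2.1 (Farouk): min(21, 43, 24) = 21
n2.2.2 (Farouk): min(12, 24, 32) = 12
n2.2.3 (Farouk): min(27, 24, 18) = 18
n2.2.4 (Farouk): min(40, 46, -7) = -7
n2.2 (Priya): max(21, 12, 18, -7) = 21
n2.3.1 (Farouk): min(10, 7) = 7
n2.3.2 (Farouk): min(-14, 30, -9) = -14
n2.3 (Priya): max(7, -14) = 7
n2 (Farouk): min(-30, 21, 7) = -30
n3.1.1 (Farouk): min(-4, -34) = -34
n3.1.2 (Farouk): min(-22, -28, 35, -44) = -44
n3.1.3 (Farouk): min(49, 30, 9) = 9
n3.1 (Priya): max(-34, -44, 9) = 9
n3.2.1 (Farouk): min(35, -31) = -31
n3.2.2 (Farouk): min(-17, 27) = -17
n3.2 (Priya): max(-31, -17) = -17
n3.3.1 (Farouk): min(-47, 0, -44, 15) = -47
n3.3.2 (Farouk): min(-1, -11) = -11
n3.3.3 (Farouk): min(44, -45, -2) = -45
n3.3.4 (Farouk): min(50, 5, 49) = 5
n3.3 (Priya): max(-47, -11, -45, 5) = 5
n3 (Farouk): min(9, -17, 5) = -17
n0 (Priya): max(-29, -30, -17) = -17

-17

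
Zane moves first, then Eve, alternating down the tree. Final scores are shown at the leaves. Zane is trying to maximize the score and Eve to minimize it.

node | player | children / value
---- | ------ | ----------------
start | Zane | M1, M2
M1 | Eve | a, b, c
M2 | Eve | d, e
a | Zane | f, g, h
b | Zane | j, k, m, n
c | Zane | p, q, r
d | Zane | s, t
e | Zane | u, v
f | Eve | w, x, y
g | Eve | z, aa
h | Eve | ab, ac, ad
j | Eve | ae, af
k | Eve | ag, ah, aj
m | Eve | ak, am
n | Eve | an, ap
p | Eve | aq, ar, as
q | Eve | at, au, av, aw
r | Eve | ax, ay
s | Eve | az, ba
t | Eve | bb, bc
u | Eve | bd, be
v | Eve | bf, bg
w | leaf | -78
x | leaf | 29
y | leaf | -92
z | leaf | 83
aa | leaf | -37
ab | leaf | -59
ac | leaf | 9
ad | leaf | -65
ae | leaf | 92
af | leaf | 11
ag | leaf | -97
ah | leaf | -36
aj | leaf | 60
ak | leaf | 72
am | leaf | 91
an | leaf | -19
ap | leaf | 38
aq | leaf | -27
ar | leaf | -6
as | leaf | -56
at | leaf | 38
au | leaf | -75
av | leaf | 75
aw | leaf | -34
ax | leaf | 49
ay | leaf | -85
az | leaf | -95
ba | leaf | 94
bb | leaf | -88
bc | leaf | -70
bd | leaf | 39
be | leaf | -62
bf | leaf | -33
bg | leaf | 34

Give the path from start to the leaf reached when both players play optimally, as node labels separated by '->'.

start -> M1 -> c -> p -> as

f (Eve): min(-78, 29, -92) = -92
g (Eve): min(83, -37) = -37
h (Eve): min(-59, 9, -65) = -65
a (Zane): max(-92, -37, -65) = -37
j (Eve): min(92, 11) = 11
k (Eve): min(-97, -36, 60) = -97
m (Eve): min(72, 91) = 72
n (Eve): min(-19, 38) = -19
b (Zane): max(11, -97, 72, -19) = 72
p (Eve): min(-27, -6, -56) = -56
q (Eve): min(38, -75, 75, -34) = -75
r (Eve): min(49, -85) = -85
c (Zane): max(-56, -75, -85) = -56
M1 (Eve): min(-37, 72, -56) = -56
s (Eve): min(-95, 94) = -95
t (Eve): min(-88, -70) = -88
d (Zane): max(-95, -88) = -88
u (Eve): min(39, -62) = -62
v (Eve): min(-33, 34) = -33
e (Zane): max(-62, -33) = -33
M2 (Eve): min(-88, -33) = -88
start (Zane): max(-56, -88) = -56
At start, Zane picks M1 (highest: -56).
At M1, Eve picks c (lowest: -56).
At c, Zane picks p (highest: -56).
At p, Eve picks as (lowest: -56).
Terminal value -56.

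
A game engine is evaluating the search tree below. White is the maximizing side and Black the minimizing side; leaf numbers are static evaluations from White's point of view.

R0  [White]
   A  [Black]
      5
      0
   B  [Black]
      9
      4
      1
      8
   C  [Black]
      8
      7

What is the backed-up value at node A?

0

A (Black): min(5, 0) = 0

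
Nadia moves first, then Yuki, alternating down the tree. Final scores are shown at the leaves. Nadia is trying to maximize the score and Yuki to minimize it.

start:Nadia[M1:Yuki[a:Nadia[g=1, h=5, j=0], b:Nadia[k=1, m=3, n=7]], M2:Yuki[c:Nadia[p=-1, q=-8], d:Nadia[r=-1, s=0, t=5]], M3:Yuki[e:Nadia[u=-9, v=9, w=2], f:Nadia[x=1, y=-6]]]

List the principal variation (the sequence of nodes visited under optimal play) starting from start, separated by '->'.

start -> M1 -> a -> h

a (Nadia): max(1, 5, 0) = 5
b (Nadia): max(1, 3, 7) = 7
M1 (Yuki): min(5, 7) = 5
c (Nadia): max(-1, -8) = -1
d (Nadia): max(-1, 0, 5) = 5
M2 (Yuki): min(-1, 5) = -1
e (Nadia): max(-9, 9, 2) = 9
f (Nadia): max(1, -6) = 1
M3 (Yuki): min(9, 1) = 1
start (Nadia): max(5, -1, 1) = 5
At start, Nadia picks M1 (highest: 5).
At M1, Yuki picks a (lowest: 5).
At a, Nadia picks h (highest: 5).
Terminal value 5.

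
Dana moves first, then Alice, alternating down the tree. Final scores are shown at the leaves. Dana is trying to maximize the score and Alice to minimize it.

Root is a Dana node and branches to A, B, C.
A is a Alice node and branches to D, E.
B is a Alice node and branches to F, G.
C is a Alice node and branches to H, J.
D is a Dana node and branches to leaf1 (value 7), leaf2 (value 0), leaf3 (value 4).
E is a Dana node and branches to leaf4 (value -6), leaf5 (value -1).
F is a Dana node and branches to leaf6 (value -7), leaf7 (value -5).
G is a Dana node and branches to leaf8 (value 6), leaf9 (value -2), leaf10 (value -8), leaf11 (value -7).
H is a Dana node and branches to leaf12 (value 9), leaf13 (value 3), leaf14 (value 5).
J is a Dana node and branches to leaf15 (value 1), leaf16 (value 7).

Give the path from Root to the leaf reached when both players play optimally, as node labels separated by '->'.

Root -> C -> J -> leaf16

D (Dana): max(7, 0, 4) = 7
E (Dana): max(-6, -1) = -1
A (Alice): min(7, -1) = -1
F (Dana): max(-7, -5) = -5
G (Dana): max(6, -2, -8, -7) = 6
B (Alice): min(-5, 6) = -5
H (Dana): max(9, 3, 5) = 9
J (Dana): max(1, 7) = 7
C (Alice): min(9, 7) = 7
Root (Dana): max(-1, -5, 7) = 7
At Root, Dana picks C (highest: 7).
At C, Alice picks J (lowest: 7).
At J, Dana picks leaf16 (highest: 7).
Terminal value 7.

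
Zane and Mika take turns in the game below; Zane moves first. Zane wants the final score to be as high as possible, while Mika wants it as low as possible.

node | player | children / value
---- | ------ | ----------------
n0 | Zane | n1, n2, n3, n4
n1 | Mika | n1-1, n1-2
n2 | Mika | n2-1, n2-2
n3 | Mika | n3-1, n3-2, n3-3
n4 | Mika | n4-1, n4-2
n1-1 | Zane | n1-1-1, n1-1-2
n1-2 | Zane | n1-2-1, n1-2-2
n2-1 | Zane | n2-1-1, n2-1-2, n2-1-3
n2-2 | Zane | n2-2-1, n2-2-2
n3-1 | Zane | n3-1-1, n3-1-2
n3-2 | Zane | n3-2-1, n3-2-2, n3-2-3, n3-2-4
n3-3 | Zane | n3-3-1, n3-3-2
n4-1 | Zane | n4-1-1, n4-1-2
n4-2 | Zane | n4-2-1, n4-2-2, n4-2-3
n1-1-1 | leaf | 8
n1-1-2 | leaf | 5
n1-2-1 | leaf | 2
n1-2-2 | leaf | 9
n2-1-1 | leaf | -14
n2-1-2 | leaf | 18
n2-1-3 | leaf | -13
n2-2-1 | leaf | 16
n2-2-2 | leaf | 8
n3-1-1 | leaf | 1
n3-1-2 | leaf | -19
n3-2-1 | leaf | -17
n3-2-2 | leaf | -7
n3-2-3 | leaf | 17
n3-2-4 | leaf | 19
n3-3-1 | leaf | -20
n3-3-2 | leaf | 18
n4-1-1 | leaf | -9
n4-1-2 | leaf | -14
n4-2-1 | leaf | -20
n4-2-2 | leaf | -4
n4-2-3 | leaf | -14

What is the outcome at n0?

16

n1-1 (Zane): max(8, 5) = 8
n1-2 (Zane): max(2, 9) = 9
n1 (Mika): min(8, 9) = 8
n2-1 (Zane): max(-14, 18, -13) = 18
n2-2 (Zane): max(16, 8) = 16
n2 (Mika): min(18, 16) = 16
n3-1 (Zane): max(1, -19) = 1
n3-2 (Zane): max(-17, -7, 17, 19) = 19
n3-3 (Zane): max(-20, 18) = 18
n3 (Mika): min(1, 19, 18) = 1
n4-1 (Zane): max(-9, -14) = -9
n4-2 (Zane): max(-20, -4, -14) = -4
n4 (Mika): min(-9, -4) = -9
n0 (Zane): max(8, 16, 1, -9) = 16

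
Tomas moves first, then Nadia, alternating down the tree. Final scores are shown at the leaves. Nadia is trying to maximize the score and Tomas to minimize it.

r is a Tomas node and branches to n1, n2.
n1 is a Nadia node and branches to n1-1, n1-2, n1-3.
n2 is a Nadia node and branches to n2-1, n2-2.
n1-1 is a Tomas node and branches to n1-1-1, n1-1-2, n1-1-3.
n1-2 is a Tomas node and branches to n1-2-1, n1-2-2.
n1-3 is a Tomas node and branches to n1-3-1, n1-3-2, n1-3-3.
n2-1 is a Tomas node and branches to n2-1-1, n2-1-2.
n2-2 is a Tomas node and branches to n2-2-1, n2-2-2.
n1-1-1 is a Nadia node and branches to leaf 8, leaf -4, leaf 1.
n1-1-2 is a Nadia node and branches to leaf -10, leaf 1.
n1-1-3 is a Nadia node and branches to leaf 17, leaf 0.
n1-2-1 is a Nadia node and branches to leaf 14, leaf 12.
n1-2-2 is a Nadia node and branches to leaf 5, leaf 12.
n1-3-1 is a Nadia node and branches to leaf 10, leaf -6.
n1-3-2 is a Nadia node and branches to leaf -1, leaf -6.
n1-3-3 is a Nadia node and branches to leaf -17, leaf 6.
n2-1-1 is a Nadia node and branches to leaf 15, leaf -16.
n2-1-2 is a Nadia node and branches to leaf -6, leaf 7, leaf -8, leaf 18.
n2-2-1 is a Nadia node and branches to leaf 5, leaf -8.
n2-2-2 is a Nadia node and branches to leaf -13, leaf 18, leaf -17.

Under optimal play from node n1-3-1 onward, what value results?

n1-3-1 (Nadia): max(10, -6) = 10

10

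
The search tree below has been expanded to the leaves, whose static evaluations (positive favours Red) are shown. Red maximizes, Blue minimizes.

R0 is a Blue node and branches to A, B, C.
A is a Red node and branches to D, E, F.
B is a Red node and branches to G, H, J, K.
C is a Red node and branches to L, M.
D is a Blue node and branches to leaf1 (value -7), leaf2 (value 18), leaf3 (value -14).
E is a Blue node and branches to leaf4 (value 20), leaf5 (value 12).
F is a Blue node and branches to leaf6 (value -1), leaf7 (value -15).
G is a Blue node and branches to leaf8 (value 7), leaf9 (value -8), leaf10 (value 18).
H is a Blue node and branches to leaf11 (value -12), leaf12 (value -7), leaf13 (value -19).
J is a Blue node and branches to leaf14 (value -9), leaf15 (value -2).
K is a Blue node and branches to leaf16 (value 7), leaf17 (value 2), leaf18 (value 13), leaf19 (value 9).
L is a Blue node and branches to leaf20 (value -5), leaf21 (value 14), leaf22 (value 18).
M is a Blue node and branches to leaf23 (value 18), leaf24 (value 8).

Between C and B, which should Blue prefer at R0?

B

L (Blue): min(-5, 14, 18) = -5
M (Blue): min(18, 8) = 8
C (Red): max(-5, 8) = 8
G (Blue): min(7, -8, 18) = -8
H (Blue): min(-12, -7, -19) = -19
J (Blue): min(-9, -2) = -9
K (Blue): min(7, 2, 13, 9) = 2
B (Red): max(-8, -19, -9, 2) = 2
Blue prefers the lower value; C=8, B=2. B is better since 2 < 8.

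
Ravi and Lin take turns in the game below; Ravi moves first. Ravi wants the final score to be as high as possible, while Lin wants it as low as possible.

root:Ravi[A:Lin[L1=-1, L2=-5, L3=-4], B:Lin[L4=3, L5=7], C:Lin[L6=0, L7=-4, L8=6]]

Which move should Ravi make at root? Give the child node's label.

B

A (Lin): min(-1, -5, -4) = -5
B (Lin): min(3, 7) = 3
C (Lin): min(0, -4, 6) = -4
root (Ravi): max(-5, 3, -4) = 3
Ravi at root wants the highest of {A=-5, B=3, C=-4}, so chooses B.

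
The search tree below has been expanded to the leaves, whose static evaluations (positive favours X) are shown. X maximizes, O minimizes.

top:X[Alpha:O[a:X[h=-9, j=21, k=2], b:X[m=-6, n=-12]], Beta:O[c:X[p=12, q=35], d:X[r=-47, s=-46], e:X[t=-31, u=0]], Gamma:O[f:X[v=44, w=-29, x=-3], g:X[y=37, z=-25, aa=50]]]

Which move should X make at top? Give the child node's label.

a (X): max(-9, 21, 2) = 21
b (X): max(-6, -12) = -6
Alpha (O): min(21, -6) = -6
c (X): max(12, 35) = 35
d (X): max(-47, -46) = -46
e (X): max(-31, 0) = 0
Beta (O): min(35, -46, 0) = -46
f (X): max(44, -29, -3) = 44
g (X): max(37, -25, 50) = 50
Gamma (O): min(44, 50) = 44
top (X): max(-6, -46, 44) = 44
X at top wants the highest of {Alpha=-6, Beta=-46, Gamma=44}, so chooses Gamma.

Gamma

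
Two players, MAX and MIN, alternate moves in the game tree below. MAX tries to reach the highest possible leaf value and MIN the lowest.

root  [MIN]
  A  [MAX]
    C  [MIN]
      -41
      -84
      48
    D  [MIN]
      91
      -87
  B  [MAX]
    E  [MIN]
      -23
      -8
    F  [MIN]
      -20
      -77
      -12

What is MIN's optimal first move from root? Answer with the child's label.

C (MIN): min(-41, -84, 48) = -84
D (MIN): min(91, -87) = -87
A (MAX): max(-84, -87) = -84
E (MIN): min(-23, -8) = -23
F (MIN): min(-20, -77, -12) = -77
B (MAX): max(-23, -77) = -23
root (MIN): min(-84, -23) = -84
MIN at root wants the lowest of {A=-84, B=-23}, so chooses A.

A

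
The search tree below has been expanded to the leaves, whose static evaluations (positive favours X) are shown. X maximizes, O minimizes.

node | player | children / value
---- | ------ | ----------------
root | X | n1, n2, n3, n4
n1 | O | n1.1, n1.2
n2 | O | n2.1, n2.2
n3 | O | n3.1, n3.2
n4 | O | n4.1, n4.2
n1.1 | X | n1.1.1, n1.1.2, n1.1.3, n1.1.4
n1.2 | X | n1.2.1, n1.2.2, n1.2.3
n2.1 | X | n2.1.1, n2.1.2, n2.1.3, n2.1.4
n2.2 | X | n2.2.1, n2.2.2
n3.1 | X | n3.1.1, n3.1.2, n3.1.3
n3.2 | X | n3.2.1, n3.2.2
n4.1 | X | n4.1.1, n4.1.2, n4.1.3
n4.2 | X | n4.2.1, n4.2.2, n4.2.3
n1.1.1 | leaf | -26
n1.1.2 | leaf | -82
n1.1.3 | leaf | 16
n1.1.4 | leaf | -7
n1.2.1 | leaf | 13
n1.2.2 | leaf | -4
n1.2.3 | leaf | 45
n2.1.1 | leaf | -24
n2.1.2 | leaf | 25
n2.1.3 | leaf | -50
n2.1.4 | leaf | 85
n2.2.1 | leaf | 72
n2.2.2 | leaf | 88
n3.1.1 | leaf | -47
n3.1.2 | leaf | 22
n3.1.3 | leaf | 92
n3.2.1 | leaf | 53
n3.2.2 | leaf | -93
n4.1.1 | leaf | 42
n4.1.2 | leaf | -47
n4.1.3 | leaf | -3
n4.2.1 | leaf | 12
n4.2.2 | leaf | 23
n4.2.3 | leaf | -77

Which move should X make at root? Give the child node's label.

n2

n1.1 (X): max(-26, -82, 16, -7) = 16
n1.2 (X): max(13, -4, 45) = 45
n1 (O): min(16, 45) = 16
n2.1 (X): max(-24, 25, -50, 85) = 85
n2.2 (X): max(72, 88) = 88
n2 (O): min(85, 88) = 85
n3.1 (X): max(-47, 22, 92) = 92
n3.2 (X): max(53, -93) = 53
n3 (O): min(92, 53) = 53
n4.1 (X): max(42, -47, -3) = 42
n4.2 (X): max(12, 23, -77) = 23
n4 (O): min(42, 23) = 23
root (X): max(16, 85, 53, 23) = 85
X at root wants the highest of {n1=16, n2=85, n3=53, n4=23}, so chooses n2.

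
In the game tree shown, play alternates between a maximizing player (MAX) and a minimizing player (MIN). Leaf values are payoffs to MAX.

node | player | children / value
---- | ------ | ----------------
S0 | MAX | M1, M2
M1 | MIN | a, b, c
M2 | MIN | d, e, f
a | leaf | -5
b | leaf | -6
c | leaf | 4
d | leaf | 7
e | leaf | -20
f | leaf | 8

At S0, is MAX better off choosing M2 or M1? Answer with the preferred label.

M1

M2 (MIN): min(7, -20, 8) = -20
M1 (MIN): min(-5, -6, 4) = -6
MAX prefers the higher value; M2=-20, M1=-6. M1 is better since -6 > -20.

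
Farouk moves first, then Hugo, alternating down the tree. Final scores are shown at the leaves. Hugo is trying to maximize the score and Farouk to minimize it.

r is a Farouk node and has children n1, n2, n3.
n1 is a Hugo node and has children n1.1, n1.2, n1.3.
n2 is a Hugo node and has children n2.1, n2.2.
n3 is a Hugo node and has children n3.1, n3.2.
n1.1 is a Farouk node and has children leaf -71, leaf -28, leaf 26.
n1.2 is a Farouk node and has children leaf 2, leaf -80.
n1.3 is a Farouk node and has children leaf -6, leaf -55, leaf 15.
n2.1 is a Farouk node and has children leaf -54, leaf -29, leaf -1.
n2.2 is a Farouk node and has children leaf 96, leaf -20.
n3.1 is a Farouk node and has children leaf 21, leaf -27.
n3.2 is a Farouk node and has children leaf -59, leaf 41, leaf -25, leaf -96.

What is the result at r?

n1.1 (Farouk): min(-71, -28, 26) = -71
n1.2 (Farouk): min(2, -80) = -80
n1.3 (Farouk): min(-6, -55, 15) = -55
n1 (Hugo): max(-71, -80, -55) = -55
n2.1 (Farouk): min(-54, -29, -1) = -54
n2.2 (Farouk): min(96, -20) = -20
n2 (Hugo): max(-54, -20) = -20
n3.1 (Farouk): min(21, -27) = -27
n3.2 (Farouk): min(-59, 41, -25, -96) = -96
n3 (Hugo): max(-27, -96) = -27
r (Farouk): min(-55, -20, -27) = -55

-55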